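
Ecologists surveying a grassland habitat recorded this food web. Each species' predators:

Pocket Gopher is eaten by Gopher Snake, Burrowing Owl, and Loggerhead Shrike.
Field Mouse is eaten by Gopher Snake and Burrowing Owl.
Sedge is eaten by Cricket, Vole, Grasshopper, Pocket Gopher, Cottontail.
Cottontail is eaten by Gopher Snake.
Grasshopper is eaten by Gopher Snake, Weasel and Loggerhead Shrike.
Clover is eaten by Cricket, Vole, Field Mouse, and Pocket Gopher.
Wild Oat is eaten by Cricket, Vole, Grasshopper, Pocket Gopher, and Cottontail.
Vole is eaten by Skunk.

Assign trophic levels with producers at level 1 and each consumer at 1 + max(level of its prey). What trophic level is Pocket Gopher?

Trophic level 2

Clover is a producer → level 1.
Pocket Gopher eats Clover (level 1); other prey at levels: Wild Oat 1, Sedge 1 → level 2.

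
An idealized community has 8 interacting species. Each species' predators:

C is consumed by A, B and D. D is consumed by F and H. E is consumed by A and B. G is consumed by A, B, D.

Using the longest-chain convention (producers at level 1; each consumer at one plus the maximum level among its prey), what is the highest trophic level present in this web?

3

Producers (level 1): C, G, E.
C → D → H gives H level 3.
No species has a prey at level 3, so no species reaches level 4.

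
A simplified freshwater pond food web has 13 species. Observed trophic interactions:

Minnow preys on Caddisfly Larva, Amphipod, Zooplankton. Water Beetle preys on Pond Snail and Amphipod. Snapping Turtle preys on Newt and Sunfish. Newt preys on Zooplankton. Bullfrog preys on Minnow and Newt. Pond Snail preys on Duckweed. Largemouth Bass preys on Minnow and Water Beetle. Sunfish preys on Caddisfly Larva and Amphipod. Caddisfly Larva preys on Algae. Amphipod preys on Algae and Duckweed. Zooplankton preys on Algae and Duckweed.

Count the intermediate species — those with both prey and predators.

Intermediate species (has both prey and predators): Zooplankton, Amphipod, Pond Snail, Caddisfly Larva, Newt, Sunfish, Water Beetle, Minnow.
Count: 8.

8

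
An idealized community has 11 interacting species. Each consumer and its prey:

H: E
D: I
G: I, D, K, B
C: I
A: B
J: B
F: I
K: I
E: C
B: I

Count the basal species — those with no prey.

1

Basal species (no prey listed): I.
Count: 1.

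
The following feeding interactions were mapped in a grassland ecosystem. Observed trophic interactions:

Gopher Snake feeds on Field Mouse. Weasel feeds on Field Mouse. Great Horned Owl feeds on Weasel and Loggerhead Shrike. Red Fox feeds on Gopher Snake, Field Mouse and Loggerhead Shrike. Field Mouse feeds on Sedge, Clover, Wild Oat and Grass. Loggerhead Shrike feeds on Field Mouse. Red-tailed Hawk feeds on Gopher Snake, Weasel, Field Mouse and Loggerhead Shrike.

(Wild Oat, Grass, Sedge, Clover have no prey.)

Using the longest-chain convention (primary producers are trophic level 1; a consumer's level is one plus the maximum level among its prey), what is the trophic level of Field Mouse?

Trophic level 2

Wild Oat is a producer → level 1.
Field Mouse eats Wild Oat (level 1); other prey at levels: Grass 1, Sedge 1, Clover 1 → level 2.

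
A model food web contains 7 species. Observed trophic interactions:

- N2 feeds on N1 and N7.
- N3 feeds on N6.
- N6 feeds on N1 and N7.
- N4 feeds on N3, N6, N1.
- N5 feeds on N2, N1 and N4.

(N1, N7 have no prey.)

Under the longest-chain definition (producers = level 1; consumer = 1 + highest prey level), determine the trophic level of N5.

Trophic level 5

N1 is a producer → level 1.
N6 eats N1 (level 1); other prey at levels: N7 1 → level 2.
N3 eats N6 → level 3.
N4 eats N3 (level 3); other prey at levels: N1 1, N6 2 → level 4.
N5 eats N4 (level 4); other prey at levels: N1 1, N2 2 → level 5.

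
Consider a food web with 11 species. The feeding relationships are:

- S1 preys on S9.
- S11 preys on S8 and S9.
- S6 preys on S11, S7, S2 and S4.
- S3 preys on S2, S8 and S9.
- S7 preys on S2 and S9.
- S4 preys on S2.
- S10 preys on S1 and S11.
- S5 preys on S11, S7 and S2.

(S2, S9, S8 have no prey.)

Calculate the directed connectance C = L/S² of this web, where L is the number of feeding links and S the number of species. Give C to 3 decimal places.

C = 0.149

The web has S = 11 species and L = 18 feeding links.
C = L / S² = 18 / 121 = 0.1488 ≈ 0.149.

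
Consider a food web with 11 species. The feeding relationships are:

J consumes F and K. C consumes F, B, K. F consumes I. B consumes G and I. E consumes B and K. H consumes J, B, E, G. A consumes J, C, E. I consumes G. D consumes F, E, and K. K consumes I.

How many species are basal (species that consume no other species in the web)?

Basal species (no prey listed): G.
Count: 1.

1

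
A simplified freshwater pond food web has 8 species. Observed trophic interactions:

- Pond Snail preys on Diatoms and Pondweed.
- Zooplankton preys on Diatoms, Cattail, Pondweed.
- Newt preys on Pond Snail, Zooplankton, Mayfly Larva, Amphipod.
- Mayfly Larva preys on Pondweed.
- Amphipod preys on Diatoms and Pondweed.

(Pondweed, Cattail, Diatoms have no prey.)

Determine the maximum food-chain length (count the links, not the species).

One longest chain: Pondweed → Zooplankton → Newt.
It has 3 species and 2 links.

2 links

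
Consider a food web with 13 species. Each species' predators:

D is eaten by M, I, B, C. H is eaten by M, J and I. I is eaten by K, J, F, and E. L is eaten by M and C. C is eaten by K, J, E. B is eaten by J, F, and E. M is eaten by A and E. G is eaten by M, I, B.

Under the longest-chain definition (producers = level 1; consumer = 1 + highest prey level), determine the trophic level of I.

Trophic level 2

D is a producer → level 1.
I eats D (level 1); other prey at levels: G 1, H 1 → level 2.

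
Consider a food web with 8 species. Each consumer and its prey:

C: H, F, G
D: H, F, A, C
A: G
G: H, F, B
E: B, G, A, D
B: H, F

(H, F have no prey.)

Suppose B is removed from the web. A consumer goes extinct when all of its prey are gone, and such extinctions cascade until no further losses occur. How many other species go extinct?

Remove B.
Every predator of it retains at least one other prey: G still has H, F; E still has G, A, D.
No consumer loses all prey, so no secondary extinctions occur.

0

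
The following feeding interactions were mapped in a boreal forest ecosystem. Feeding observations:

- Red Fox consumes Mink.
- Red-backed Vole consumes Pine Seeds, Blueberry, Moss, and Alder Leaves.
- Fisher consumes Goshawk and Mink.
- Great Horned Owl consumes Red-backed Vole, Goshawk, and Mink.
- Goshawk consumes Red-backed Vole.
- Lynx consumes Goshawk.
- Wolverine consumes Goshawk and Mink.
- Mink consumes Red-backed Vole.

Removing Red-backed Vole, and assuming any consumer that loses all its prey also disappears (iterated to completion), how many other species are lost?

Remove Red-backed Vole.
Round 1: Mink (all prey gone), Goshawk (all prey gone) → extinct.
Round 2: Great Horned Owl (all prey gone), Wolverine (all prey gone), Red Fox (all prey gone), Lynx (all prey gone), Fisher (all prey gone) → extinct.
No further losses. Total secondary extinctions: 7.

7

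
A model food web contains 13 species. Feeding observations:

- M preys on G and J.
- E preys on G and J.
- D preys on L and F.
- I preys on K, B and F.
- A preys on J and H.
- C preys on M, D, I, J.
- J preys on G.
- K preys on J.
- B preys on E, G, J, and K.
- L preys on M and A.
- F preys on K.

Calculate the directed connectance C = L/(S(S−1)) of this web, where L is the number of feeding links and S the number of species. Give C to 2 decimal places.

C = 0.15

The web has S = 13 species and L = 24 feeding links.
C = L / (S(S−1)) = 24 / 156 = 0.1538 ≈ 0.15.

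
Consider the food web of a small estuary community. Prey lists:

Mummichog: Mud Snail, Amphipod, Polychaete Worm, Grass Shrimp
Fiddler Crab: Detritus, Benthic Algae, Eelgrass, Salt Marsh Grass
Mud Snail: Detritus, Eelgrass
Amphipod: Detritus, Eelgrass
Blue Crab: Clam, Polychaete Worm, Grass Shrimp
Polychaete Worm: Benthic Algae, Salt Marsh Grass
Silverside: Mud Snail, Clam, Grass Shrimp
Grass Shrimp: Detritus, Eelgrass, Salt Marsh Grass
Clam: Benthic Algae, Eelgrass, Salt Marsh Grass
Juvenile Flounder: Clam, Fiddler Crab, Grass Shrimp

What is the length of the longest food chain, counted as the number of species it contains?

One longest chain: Benthic Algae → Polychaete Worm → Blue Crab.
It has 3 species and 2 links.

3 species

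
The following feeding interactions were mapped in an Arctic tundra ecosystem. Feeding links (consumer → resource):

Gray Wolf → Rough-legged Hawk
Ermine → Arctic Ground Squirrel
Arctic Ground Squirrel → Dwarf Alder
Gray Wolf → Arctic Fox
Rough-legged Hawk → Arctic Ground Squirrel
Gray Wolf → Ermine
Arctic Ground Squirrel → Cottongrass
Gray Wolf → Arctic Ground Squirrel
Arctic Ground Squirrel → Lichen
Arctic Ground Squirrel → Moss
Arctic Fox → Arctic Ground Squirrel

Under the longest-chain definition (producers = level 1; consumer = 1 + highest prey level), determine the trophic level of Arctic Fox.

Cottongrass is a producer → level 1.
Arctic Ground Squirrel eats Cottongrass (level 1); other prey at levels: Moss 1, Dwarf Alder 1, Lichen 1 → level 2.
Arctic Fox eats Arctic Ground Squirrel → level 3.

Trophic level 3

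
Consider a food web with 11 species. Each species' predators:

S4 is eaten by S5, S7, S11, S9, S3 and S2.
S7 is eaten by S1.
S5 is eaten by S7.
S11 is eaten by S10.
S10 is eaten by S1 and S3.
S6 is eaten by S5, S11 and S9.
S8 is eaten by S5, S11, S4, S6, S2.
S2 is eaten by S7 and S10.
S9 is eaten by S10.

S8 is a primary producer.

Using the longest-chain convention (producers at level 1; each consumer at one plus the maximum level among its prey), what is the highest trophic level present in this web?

5

Producers (level 1): S8.
S8 → S4 → S2 → S10 → S3 gives S3 level 5.
No species has a prey at level 5, so no species reaches level 6.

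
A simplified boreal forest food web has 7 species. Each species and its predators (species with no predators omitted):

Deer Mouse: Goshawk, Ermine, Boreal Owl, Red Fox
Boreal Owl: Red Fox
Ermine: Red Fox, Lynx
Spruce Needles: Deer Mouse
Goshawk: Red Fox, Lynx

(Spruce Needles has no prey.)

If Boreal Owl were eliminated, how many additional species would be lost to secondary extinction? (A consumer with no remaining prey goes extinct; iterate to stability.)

Remove Boreal Owl.
Every predator of it retains at least one other prey: Red Fox still has Deer Mouse, Goshawk, Ermine.
No consumer loses all prey, so no secondary extinctions occur.

0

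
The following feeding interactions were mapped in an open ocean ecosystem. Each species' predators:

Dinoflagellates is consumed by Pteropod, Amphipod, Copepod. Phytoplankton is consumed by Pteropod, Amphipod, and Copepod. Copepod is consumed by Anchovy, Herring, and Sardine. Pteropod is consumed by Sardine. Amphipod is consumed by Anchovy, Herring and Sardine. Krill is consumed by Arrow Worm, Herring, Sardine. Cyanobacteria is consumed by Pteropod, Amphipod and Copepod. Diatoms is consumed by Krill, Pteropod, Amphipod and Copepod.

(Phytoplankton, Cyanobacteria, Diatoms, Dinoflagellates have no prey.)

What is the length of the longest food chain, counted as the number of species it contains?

One longest chain: Diatoms → Krill → Sardine.
It has 3 species and 2 links.

3 species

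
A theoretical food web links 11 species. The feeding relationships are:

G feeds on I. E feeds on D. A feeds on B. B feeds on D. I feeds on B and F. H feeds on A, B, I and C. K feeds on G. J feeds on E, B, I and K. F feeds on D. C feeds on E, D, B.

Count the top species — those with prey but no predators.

2

Top species (has prey, but nothing eats it): H, J.
Count: 2.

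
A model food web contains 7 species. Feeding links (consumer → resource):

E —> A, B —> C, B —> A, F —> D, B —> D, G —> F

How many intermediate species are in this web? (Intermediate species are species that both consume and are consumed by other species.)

Intermediate species (has both prey and predators): F.
Count: 1.

1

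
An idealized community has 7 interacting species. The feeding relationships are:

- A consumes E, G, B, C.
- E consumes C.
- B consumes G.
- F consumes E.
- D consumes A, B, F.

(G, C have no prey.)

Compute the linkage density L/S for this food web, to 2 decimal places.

There are L = 10 links among S = 7 species.
L/S = 10/7 = 1.4286 ≈ 1.43.

L/S = 1.43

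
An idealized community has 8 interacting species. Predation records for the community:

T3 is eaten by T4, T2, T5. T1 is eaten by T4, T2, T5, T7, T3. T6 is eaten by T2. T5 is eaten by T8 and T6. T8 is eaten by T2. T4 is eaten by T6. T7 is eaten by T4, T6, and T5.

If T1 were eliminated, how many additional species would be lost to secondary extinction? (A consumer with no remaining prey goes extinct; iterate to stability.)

Remove T1.
Round 1: T7 (all prey gone), T3 (all prey gone) → extinct.
Round 2: T5 (all prey gone), T4 (all prey gone) → extinct.
Round 3: T6 (all prey gone), T8 (all prey gone) → extinct.
Round 4: T2 (all prey gone) → extinct.
No further losses. Total secondary extinctions: 7.

7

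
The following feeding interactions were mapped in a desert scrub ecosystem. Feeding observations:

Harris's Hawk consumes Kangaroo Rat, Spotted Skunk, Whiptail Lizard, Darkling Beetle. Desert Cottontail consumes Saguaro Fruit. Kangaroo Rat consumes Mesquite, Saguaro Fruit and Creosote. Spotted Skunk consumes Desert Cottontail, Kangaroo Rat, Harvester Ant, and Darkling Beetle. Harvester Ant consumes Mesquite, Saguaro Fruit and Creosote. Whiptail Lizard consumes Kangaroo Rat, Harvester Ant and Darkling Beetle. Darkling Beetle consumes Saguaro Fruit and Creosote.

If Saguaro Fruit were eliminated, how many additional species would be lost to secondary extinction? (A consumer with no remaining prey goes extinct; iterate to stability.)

1

Remove Saguaro Fruit.
Round 1: Desert Cottontail (all prey gone) → extinct.
No further losses. Total secondary extinctions: 1.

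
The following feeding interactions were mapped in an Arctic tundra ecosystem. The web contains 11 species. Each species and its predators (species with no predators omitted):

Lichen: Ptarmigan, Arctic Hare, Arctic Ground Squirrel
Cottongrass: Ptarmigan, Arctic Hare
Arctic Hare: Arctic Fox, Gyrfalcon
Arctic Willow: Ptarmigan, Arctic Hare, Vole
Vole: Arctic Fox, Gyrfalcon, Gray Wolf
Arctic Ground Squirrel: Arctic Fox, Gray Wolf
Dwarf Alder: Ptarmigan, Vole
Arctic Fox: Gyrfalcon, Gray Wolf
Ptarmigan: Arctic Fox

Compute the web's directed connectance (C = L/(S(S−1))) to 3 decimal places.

The web has S = 11 species and L = 20 feeding links.
C = L / (S(S−1)) = 20 / 110 = 0.1818 ≈ 0.182.

C = 0.182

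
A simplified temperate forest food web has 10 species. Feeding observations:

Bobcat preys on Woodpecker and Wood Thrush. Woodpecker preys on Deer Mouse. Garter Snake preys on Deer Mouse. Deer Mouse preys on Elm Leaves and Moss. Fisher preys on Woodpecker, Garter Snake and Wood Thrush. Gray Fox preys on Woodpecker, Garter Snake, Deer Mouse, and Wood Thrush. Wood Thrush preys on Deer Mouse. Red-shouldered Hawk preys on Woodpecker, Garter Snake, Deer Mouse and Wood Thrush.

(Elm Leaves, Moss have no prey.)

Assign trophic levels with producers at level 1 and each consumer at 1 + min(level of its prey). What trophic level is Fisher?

Trophic level 4

Elm Leaves is a producer → level 1.
Deer Mouse eats Elm Leaves → level 2.
Garter Snake eats Deer Mouse → level 3.
Fisher eats Garter Snake → level 4.
No prey of Fisher is below level 3, so 4 is the minimum.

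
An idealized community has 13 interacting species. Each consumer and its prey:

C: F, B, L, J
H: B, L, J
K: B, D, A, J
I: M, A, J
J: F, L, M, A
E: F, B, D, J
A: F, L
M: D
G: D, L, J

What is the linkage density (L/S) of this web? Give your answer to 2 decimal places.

L/S = 2.15

There are L = 28 links among S = 13 species.
L/S = 28/13 = 2.1538 ≈ 2.15.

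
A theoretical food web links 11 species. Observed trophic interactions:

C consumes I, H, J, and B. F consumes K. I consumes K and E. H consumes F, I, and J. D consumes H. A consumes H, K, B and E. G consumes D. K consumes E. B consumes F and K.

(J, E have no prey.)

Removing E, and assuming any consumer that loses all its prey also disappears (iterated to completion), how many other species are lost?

Remove E.
Round 1: K (all prey gone) → extinct.
Round 2: F (all prey gone), I (all prey gone) → extinct.
Round 3: B (all prey gone) → extinct.
No further losses. Total secondary extinctions: 4.

4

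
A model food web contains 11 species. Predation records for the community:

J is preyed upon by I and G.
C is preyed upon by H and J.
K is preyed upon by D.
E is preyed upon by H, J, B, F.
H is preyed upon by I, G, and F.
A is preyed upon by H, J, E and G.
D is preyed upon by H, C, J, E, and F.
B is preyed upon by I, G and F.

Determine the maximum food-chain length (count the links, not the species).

One longest chain: K → D → E → B → F.
It has 5 species and 4 links.

4 links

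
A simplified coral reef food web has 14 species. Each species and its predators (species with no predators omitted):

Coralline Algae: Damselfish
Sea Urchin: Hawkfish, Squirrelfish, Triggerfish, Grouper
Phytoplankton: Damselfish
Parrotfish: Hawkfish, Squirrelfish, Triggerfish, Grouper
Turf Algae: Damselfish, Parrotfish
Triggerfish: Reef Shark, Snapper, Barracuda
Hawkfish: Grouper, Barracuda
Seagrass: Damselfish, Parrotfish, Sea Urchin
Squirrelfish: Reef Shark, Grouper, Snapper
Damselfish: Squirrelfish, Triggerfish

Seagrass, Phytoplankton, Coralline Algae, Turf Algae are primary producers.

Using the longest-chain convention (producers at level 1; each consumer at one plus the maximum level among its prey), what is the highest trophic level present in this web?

Producers (level 1): Seagrass, Phytoplankton, Coralline Algae, Turf Algae.
Seagrass → Damselfish → Squirrelfish → Reef Shark gives Reef Shark level 4.
No species has a prey at level 4, so no species reaches level 5.

4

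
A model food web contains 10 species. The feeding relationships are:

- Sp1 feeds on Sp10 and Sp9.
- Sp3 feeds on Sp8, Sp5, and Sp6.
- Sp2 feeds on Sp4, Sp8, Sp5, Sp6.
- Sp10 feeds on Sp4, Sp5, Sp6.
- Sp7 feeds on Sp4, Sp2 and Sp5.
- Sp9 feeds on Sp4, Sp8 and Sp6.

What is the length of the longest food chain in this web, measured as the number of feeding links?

2 links

One longest chain: Sp6 → Sp10 → Sp1.
It has 3 species and 2 links.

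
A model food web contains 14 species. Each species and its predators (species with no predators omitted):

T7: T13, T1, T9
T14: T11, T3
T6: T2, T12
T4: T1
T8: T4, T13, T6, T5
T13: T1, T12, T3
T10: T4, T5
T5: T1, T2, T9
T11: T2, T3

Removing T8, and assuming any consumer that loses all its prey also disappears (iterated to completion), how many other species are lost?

1

Remove T8.
Round 1: T6 (all prey gone) → extinct.
No further losses. Total secondary extinctions: 1.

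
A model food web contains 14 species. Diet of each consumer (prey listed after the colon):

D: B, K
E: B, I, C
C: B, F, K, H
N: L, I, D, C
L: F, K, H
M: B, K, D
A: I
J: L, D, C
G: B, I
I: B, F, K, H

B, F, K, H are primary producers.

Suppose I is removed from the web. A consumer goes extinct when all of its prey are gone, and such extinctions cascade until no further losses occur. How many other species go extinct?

Remove I.
Round 1: A (all prey gone) → extinct.
No further losses. Total secondary extinctions: 1.

1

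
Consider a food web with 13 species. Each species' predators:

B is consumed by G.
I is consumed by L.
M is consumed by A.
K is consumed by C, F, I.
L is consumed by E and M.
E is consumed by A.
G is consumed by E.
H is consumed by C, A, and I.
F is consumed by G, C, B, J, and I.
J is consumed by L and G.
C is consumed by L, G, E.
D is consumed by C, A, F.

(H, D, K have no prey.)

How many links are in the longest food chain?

One longest chain: D → F → I → L → M → A.
It has 6 species and 5 links.

5 links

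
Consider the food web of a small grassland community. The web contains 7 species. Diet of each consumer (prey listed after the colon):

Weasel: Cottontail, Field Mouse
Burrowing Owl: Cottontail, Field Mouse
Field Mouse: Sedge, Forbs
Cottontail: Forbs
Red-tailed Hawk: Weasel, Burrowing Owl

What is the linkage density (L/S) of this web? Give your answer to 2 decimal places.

L/S = 1.29

There are L = 9 links among S = 7 species.
L/S = 9/7 = 1.2857 ≈ 1.29.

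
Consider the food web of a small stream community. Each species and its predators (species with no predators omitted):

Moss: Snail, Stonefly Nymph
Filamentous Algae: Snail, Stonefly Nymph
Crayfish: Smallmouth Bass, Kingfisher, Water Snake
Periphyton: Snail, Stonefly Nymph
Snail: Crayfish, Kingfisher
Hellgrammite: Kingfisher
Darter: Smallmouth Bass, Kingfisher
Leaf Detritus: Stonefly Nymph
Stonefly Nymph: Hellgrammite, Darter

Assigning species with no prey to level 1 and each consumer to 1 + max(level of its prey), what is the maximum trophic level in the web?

Basal resources (level 1): Moss, Periphyton, Leaf Detritus, Filamentous Algae.
Moss → Stonefly Nymph → Darter → Kingfisher gives Kingfisher level 4.
No species has a prey at level 4, so no species reaches level 5.

4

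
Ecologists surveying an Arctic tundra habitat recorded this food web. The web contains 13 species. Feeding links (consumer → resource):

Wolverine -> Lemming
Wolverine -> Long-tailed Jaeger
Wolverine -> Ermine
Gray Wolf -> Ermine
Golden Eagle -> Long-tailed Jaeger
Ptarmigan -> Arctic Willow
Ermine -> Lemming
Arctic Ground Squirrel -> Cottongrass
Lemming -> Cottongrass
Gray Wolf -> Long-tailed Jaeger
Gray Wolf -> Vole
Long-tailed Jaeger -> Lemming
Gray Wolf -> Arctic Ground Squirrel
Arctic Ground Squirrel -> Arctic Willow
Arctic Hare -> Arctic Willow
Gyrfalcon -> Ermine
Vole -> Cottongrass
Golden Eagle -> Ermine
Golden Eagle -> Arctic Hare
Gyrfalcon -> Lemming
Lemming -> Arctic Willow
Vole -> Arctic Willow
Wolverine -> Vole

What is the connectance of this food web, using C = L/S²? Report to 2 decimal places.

C = 0.14

The web has S = 13 species and L = 23 feeding links.
C = L / S² = 23 / 169 = 0.1361 ≈ 0.14.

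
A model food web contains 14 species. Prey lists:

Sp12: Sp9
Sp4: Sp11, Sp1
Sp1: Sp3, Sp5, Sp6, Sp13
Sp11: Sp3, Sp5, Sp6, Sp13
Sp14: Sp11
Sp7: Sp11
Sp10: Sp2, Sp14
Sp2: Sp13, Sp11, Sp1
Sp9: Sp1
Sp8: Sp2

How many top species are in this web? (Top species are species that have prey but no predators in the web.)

5

Top species (has prey, but nothing eats it): Sp7, Sp4, Sp12, Sp10, Sp8.
Count: 5.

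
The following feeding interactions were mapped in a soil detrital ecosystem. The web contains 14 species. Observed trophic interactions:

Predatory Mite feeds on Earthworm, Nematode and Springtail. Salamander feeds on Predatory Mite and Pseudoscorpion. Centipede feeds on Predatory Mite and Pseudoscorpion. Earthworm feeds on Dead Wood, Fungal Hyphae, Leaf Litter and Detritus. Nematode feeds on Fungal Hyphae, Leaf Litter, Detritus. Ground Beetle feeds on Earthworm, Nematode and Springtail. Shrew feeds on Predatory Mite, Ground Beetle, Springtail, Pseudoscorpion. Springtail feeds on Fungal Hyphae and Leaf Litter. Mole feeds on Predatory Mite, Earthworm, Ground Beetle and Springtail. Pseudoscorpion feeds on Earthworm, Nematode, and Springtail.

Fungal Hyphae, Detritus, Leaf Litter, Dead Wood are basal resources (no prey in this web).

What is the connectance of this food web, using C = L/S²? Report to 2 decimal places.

C = 0.15

The web has S = 14 species and L = 30 feeding links.
C = L / S² = 30 / 196 = 0.1531 ≈ 0.15.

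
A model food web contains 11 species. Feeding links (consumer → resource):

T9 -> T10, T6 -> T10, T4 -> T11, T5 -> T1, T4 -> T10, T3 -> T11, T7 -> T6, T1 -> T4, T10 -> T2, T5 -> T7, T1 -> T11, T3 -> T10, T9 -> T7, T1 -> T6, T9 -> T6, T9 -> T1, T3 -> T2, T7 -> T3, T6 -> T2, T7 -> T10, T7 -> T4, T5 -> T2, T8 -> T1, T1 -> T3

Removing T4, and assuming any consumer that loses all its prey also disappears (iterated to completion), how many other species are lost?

Remove T4.
Every predator of it retains at least one other prey: T1 still has T11, T3, T6; T7 still has T10, T3, T6.
No consumer loses all prey, so no secondary extinctions occur.

0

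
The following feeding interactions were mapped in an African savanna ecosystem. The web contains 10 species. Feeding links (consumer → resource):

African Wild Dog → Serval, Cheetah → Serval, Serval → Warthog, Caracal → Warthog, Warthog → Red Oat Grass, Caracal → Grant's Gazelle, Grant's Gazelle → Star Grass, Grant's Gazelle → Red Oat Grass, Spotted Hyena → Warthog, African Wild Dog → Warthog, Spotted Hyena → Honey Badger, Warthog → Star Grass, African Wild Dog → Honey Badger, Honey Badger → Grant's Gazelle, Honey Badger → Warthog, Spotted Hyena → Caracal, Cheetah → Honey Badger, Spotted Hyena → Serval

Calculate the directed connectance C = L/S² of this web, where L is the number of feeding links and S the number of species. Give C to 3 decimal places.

C = 0.180

The web has S = 10 species and L = 18 feeding links.
C = L / S² = 18 / 100 = 0.1800 ≈ 0.180.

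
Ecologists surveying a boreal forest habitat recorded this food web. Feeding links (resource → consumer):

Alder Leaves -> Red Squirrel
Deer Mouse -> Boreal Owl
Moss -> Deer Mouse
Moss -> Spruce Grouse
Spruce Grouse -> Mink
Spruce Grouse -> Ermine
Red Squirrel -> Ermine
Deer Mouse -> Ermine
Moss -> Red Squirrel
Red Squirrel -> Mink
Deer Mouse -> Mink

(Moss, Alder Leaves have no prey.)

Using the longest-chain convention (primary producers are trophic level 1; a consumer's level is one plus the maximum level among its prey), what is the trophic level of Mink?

Trophic level 3

Moss is a producer → level 1.
Red Squirrel eats Moss (level 1); other prey at levels: Alder Leaves 1 → level 2.
Mink eats Red Squirrel (level 2); other prey at levels: Spruce Grouse 2, Deer Mouse 2 → level 3.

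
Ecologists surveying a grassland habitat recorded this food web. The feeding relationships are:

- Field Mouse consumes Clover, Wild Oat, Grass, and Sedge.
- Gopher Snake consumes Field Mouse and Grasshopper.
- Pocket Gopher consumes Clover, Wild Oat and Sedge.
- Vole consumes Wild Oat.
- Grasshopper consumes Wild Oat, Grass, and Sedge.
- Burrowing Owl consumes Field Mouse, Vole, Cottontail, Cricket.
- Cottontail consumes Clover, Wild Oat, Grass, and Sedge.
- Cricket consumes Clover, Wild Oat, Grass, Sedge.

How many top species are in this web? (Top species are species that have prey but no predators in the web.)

Top species (has prey, but nothing eats it): Pocket Gopher, Gopher Snake, Burrowing Owl.
Count: 3.

3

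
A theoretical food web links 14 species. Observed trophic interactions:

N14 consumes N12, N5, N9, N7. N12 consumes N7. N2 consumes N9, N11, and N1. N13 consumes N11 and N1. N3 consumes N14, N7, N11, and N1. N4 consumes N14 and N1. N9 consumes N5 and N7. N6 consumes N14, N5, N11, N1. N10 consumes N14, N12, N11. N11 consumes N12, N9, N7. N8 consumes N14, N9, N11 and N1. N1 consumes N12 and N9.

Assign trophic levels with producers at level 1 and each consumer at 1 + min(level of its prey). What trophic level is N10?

N7 is a producer → level 1.
N12 eats N7 → level 2.
N10 eats N12 → level 3.
No prey of N10 is below level 2, so 3 is the minimum.

Trophic level 3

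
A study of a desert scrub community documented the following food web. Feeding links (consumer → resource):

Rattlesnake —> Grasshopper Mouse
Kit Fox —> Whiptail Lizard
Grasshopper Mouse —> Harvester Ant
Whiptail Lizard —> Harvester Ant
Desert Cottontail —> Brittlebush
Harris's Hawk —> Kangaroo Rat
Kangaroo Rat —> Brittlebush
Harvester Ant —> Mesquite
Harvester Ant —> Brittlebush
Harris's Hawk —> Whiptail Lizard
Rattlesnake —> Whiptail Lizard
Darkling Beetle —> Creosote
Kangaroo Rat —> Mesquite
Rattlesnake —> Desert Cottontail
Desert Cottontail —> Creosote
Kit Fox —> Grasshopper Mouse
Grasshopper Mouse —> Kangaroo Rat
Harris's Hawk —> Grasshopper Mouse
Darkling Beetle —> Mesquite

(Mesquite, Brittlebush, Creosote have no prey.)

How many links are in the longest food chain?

3 links

One longest chain: Mesquite → Harvester Ant → Whiptail Lizard → Rattlesnake.
It has 4 species and 3 links.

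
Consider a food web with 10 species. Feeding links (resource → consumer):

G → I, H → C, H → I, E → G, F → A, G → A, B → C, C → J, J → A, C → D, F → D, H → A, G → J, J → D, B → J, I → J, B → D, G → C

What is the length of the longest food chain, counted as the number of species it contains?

One longest chain: E → G → C → J → A.
It has 5 species and 4 links.

5 species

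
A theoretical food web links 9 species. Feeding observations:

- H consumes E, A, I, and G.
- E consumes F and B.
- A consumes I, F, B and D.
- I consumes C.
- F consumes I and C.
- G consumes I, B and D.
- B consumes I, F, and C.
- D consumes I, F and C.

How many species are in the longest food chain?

One longest chain: C → I → F → B → E → H.
It has 6 species and 5 links.

6 species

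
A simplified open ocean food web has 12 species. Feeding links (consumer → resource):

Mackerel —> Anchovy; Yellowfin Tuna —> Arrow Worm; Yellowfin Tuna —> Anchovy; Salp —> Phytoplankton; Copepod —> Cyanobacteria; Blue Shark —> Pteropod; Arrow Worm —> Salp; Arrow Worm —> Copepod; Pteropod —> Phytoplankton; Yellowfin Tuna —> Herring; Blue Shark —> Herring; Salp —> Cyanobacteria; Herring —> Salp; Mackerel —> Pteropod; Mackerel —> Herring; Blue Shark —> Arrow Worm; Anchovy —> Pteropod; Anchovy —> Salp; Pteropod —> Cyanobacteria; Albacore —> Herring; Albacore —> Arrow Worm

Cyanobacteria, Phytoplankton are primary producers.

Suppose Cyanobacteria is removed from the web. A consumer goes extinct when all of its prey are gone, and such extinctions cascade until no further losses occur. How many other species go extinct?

1

Remove Cyanobacteria.
Round 1: Copepod (all prey gone) → extinct.
No further losses. Total secondary extinctions: 1.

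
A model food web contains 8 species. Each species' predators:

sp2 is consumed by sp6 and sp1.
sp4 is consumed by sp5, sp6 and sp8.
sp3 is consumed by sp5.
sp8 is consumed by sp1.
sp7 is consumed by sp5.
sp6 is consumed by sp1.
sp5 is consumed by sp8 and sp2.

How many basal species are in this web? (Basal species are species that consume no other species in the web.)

3

Basal species (no prey listed): sp7, sp3, sp4.
Count: 3.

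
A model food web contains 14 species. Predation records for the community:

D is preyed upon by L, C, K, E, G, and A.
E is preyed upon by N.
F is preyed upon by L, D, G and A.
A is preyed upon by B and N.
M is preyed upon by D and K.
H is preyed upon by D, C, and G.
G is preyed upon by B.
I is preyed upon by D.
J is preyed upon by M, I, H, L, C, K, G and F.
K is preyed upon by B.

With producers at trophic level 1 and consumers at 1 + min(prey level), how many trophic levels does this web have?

4

Producers (level 1): J.
Following each consumer down to its lowest-level prey: J → H → D → E (levels 1 through 4).
All prey of E (D 3) are at level 3 or above, so E is at level 1 + 3 = 4.
Every consumer has at least one prey at level 3 or below, so none exceeds level 4.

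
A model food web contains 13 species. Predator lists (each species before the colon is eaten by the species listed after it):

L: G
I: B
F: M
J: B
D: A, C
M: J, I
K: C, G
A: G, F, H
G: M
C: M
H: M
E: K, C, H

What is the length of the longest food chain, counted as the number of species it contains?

One longest chain: D → A → H → M → J → B.
It has 6 species and 5 links.

6 species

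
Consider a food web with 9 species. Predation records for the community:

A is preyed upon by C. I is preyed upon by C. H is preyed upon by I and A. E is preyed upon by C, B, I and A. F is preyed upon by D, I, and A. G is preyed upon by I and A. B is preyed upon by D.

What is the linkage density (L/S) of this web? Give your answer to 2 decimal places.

L/S = 1.56

There are L = 14 links among S = 9 species.
L/S = 14/9 = 1.5556 ≈ 1.56.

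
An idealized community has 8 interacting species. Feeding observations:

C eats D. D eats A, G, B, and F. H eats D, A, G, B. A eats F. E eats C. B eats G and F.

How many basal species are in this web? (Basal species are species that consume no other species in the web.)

2

Basal species (no prey listed): G, F.
Count: 2.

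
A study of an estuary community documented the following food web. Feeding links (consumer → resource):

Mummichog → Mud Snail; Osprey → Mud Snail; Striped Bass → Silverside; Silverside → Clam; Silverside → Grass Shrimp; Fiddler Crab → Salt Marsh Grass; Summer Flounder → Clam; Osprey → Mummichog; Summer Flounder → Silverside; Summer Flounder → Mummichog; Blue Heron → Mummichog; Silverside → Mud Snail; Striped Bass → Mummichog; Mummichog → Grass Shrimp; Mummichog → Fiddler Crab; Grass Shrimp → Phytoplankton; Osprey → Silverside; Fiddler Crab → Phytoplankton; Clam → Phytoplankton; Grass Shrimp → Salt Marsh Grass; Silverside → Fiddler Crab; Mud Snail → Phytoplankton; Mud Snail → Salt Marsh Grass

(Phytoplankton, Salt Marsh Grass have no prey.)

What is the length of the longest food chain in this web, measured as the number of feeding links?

3 links

One longest chain: Phytoplankton → Mud Snail → Mummichog → Blue Heron.
It has 4 species and 3 links.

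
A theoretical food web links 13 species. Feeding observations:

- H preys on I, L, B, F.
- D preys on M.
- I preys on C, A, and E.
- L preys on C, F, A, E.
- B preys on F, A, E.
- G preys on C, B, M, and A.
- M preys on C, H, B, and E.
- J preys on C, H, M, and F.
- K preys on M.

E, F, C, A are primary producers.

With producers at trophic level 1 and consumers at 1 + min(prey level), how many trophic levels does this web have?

3

Producers (level 1): E, F, C, A.
Following each consumer down to its lowest-level prey: E → M → D (levels 1 through 3).
All prey of D (M 2) are at level 2 or above, so D is at level 1 + 2 = 3.
Every consumer has at least one prey at level 2 or below, so none exceeds level 3.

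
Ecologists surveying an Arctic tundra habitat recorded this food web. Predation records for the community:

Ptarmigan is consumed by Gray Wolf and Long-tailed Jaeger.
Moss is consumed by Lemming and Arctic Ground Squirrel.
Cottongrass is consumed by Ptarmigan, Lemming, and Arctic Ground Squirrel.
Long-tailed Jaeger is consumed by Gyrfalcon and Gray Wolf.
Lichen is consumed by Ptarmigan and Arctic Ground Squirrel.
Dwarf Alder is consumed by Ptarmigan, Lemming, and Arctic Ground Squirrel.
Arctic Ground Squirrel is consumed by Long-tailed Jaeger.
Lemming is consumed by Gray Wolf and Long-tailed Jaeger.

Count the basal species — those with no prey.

Basal species (no prey listed): Moss, Lichen, Dwarf Alder, Cottongrass.
Count: 4.

4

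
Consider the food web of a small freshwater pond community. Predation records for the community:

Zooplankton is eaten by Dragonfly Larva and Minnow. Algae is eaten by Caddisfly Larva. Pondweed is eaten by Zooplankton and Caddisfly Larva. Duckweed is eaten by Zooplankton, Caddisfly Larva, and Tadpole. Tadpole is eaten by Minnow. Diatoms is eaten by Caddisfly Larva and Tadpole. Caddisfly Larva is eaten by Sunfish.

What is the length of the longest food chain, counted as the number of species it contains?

One longest chain: Duckweed → Zooplankton → Minnow.
It has 3 species and 2 links.

3 species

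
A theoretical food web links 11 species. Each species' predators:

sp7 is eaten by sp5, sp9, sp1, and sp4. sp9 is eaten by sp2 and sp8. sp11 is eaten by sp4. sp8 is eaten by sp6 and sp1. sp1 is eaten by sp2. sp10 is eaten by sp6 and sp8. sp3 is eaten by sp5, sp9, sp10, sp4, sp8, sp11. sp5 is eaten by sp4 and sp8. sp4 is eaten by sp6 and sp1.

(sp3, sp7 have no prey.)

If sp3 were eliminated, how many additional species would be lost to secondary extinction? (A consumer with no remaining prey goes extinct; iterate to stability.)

2

Remove sp3.
Round 1: sp10 (all prey gone), sp11 (all prey gone) → extinct.
No further losses. Total secondary extinctions: 2.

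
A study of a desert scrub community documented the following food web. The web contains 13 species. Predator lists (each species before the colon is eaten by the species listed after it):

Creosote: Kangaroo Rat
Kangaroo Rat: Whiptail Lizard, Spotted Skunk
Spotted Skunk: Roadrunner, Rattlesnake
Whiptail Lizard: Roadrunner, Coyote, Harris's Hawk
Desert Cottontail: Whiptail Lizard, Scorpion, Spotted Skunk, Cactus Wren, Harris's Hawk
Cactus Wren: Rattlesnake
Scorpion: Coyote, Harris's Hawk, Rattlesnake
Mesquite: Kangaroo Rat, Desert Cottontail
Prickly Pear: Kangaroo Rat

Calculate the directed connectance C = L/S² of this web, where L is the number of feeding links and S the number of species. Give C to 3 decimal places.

C = 0.118

The web has S = 13 species and L = 20 feeding links.
C = L / S² = 20 / 169 = 0.1183 ≈ 0.118.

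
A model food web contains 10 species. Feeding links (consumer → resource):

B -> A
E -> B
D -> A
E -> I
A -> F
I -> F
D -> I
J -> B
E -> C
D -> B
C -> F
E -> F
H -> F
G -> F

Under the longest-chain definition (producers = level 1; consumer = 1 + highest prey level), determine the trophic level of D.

F is a producer → level 1.
A eats F → level 2.
B eats A → level 3.
D eats B (level 3); other prey at levels: I 2, A 2 → level 4.

Trophic level 4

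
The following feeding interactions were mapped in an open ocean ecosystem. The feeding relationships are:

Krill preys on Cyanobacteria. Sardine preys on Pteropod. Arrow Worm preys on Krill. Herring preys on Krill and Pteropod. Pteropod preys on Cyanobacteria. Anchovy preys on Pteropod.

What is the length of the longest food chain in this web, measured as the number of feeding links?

One longest chain: Cyanobacteria → Pteropod → Sardine.
It has 3 species and 2 links.

2 links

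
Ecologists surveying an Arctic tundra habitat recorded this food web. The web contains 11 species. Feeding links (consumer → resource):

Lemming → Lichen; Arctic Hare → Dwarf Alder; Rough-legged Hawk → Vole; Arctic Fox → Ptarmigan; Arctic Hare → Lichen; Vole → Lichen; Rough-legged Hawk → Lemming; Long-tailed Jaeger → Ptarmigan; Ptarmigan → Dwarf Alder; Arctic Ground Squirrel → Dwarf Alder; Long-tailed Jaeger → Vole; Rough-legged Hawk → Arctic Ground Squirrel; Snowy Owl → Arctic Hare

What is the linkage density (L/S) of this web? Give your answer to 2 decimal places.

There are L = 13 links among S = 11 species.
L/S = 13/11 = 1.1818 ≈ 1.18.

L/S = 1.18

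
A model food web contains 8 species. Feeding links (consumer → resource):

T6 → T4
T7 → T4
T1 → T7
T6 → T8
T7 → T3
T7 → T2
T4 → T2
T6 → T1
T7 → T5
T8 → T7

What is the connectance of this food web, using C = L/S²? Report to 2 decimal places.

The web has S = 8 species and L = 10 feeding links.
C = L / S² = 10 / 64 = 0.1562 ≈ 0.16.

C = 0.16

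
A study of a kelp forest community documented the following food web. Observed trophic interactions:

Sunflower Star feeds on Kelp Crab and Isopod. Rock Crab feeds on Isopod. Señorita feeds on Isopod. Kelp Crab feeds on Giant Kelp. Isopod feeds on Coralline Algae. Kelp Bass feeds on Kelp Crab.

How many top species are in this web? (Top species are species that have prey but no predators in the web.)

4

Top species (has prey, but nothing eats it): Rock Crab, Kelp Bass, Señorita, Sunflower Star.
Count: 4.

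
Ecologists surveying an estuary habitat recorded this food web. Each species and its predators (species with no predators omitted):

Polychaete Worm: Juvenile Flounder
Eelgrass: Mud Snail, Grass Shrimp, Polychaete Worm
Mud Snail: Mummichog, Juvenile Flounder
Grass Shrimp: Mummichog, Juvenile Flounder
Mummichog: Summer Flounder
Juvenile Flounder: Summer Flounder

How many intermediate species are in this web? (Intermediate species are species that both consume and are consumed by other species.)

5

Intermediate species (has both prey and predators): Mud Snail, Grass Shrimp, Polychaete Worm, Mummichog, Juvenile Flounder.
Count: 5.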